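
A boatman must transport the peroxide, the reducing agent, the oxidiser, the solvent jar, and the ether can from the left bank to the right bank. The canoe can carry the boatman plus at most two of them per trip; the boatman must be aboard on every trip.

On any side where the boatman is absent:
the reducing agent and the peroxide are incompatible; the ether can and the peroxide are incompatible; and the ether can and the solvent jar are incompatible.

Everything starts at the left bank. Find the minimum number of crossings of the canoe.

Counting alone: the boatman can take at most 2 across per trip to the right bank, so moving all 5 needs at least 3 loaded trips out, with a return between consecutive ones — at least 5 crossings.
The plan below uses exactly 5 crossings, so it is optimal:
1. Boatman goes to the right bank with the peroxide and the solvent jar.  [the left bank: the ether can, the oxidiser, the reducing agent | the right bank: the peroxide, the solvent jar]
2. Boatman goes back to the left bank alone.  [the left bank: the ether can, the oxidiser, the reducing agent | the right bank: the peroxide, the solvent jar]
3. Boatman goes to the right bank with the oxidiser.  [the left bank: the ether can, the reducing agent | the right bank: the oxidiser, the peroxide, the solvent jar]
4. Boatman goes back to the left bank alone.  [the left bank: the ether can, the reducing agent | the right bank: the oxidiser, the peroxide, the solvent jar]
5. Boatman goes to the right bank with the ether can and the reducing agent.  [the left bank: — | the right bank: the ether can, the oxidiser, the peroxide, the reducing agent, the solvent jar]

5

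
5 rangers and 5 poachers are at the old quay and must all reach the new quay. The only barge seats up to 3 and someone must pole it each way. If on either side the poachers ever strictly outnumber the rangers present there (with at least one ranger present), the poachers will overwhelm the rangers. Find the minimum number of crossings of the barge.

11

Counting alone: each trip to the new quay takes at most 3 across and each return brings at least 1 back, so after t trips out (and t−1 returns) at most 3t − (t−1) of the 10 are across; that first reaches 10 at t = 5, so at least 9 crossings are needed.
The safety rule pushes this higher. Following every safe sequence of crossings, the most of the 10 that can be at the new quay as the barge arrives there on crossing 9 is 9 — never all 10.
So no plan with fewer than 11 crossings exists, and this one achieves 11:
1. 2 poachers → the new quay.  (the old quay: 5R 3P; the new quay: 0R 2P)
2. 1 poacher ← the old quay.  (the old quay: 5R 4P; the new quay: 0R 1P)
3. 3 poachers → the new quay.  (the old quay: 5R 1P; the new quay: 0R 4P)
4. 1 poacher ← the old quay.  (the old quay: 5R 2P; the new quay: 0R 3P)
5. 3 rangers → the new quay.  (the old quay: 2R 2P; the new quay: 3R 3P)
6. 1 ranger and 1 poacher ← the old quay.  (the old quay: 3R 3P; the new quay: 2R 2P)
7. 3 rangers → the new quay.  (the old quay: 0R 3P; the new quay: 5R 2P)
8. 1 poacher ← the old quay.  (the old quay: 0R 4P; the new quay: 5R 1P)
9. 2 poachers → the new quay.  (the old quay: 0R 2P; the new quay: 5R 3P)
10. 1 poacher ← the old quay.  (the old quay: 0R 3P; the new quay: 5R 2P)
11. 3 poachers → the new quay.  (the old quay: 0R 0P; the new quay: 5R 5P)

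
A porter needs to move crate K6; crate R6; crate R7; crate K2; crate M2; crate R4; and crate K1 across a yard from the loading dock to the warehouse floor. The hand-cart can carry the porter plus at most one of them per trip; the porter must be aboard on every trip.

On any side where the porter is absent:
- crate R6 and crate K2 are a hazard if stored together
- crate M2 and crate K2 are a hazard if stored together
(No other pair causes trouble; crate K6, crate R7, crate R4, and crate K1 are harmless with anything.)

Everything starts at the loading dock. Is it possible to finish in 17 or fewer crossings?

Yes — this plan uses 15 crossings (≤ 17):
1. Porter goes to the warehouse floor with crate K2.  [the loading dock: crate K1, crate K6, crate M2, crate R4, crate R6, crate R7 | the warehouse floor: crate K2]
2. Porter goes back to the loading dock alone.  [the loading dock: crate K1, crate K6, crate M2, crate R4, crate R6, crate R7 | the warehouse floor: crate K2]
3. Porter goes to the warehouse floor with crate K6.  [the loading dock: crate K1, crate M2, crate R4, crate R6, crate R7 | the warehouse floor: crate K2, crate K6]
4. Porter goes back to the loading dock alone.  [the loading dock: crate K1, crate M2, crate R4, crate R6, crate R7 | the warehouse floor: crate K2, crate K6]
5. Porter goes to the warehouse floor with crate R6.  [the loading dock: crate K1, crate M2, crate R4, crate R7 | the warehouse floor: crate K2, crate K6, crate R6]
6. Porter goes back to the loading dock with crate K2.  [the loading dock: crate K1, crate K2, crate M2, crate R4, crate R7 | the warehouse floor: crate K6, crate R6]
7. Porter goes to the warehouse floor with crate M2.  [the loading dock: crate K1, crate K2, crate R4, crate R7 | the warehouse floor: crate K6, crate M2, crate R6]
8. Porter goes back to the loading dock alone.  [the loading dock: crate K1, crate K2, crate R4, crate R7 | the warehouse floor: crate K6, crate M2, crate R6]
9. Porter goes to the warehouse floor with crate R7.  [the loading dock: crate K1, crate K2, crate R4 | the warehouse floor: crate K6, crate M2, crate R6, crate R7]
10. Porter goes back to the loading dock alone.  [the loading dock: crate K1, crate K2, crate R4 | the warehouse floor: crate K6, crate M2, crate R6, crate R7]
11. Porter goes to the warehouse floor with crate R4.  [the loading dock: crate K1, crate K2 | the warehouse floor: crate K6, crate M2, crate R4, crate R6, crate R7]
12. Porter goes back to the loading dock alone.  [the loading dock: crate K1, crate K2 | the warehouse floor: crate K6, crate M2, crate R4, crate R6, crate R7]
13. Porter goes to the warehouse floor with crate K1.  [the loading dock: crate K2 | the warehouse floor: crate K1, crate K6, crate M2, crate R4, crate R6, crate R7]
14. Porter goes back to the loading dock alone.  [the loading dock: crate K2 | the warehouse floor: crate K1, crate K6, crate M2, crate R4, crate R6, crate R7]
15. Porter goes to the warehouse floor with crate K2.  [the loading dock: — | the warehouse floor: crate K1, crate K2, crate K6, crate M2, crate R4, crate R6, crate R7]

Yes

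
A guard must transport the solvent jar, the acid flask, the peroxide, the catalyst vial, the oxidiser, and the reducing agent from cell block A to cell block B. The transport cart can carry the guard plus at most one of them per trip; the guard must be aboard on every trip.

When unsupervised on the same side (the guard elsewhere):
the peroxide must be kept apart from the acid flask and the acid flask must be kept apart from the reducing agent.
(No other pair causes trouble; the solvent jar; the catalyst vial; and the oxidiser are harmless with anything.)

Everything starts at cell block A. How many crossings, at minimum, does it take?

13

Counting alone: the guard can take at most 1 across per trip to cell block B, so moving all 6 needs at least 6 loaded trips out, with a return between consecutive ones — at least 11 crossings.
The safety rule pushes this higher. Following every safe sequence of crossings, the most of the 6 that can be at cell block B as the transport cart arrives there on crossing 11 is 5 — never all 6.
So no plan with fewer than 13 crossings exists, and this one achieves 13:
1. Guard goes to cell block B with the acid flask.
2. Guard goes back to cell block A alone.
3. Guard goes to cell block B with the solvent jar.
4. Guard goes back to cell block A alone.
5. Guard goes to cell block B with the peroxide.
6. Guard goes back to cell block A with the acid flask.
7. Guard goes to cell block B with the reducing agent.
8. Guard goes back to cell block A alone.
9. Guard goes to cell block B with the catalyst vial.
10. Guard goes back to cell block A alone.
11. Guard goes to cell block B with the oxidiser.
12. Guard goes back to cell block A alone.
13. Guard goes to cell block B with the acid flask.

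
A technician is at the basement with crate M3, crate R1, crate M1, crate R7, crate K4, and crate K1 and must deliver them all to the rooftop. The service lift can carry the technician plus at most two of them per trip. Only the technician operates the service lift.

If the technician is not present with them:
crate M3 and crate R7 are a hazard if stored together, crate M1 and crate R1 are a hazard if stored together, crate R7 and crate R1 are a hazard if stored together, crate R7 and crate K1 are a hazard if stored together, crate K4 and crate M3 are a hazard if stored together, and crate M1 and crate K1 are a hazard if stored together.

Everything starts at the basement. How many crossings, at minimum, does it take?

impossible

Whatever the first load, the items left behind include a forbidden pair without the technician. No opening move is safe, so no plan exists.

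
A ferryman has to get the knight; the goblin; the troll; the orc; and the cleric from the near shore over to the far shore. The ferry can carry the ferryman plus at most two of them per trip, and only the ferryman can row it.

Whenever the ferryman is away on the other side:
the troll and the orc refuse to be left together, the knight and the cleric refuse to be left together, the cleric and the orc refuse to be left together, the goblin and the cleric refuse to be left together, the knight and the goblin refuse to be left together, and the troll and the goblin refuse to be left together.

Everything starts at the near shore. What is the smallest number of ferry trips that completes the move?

impossible

Whatever the first load, the items left behind include a forbidden pair without the ferryman. No opening move is safe, so no plan exists.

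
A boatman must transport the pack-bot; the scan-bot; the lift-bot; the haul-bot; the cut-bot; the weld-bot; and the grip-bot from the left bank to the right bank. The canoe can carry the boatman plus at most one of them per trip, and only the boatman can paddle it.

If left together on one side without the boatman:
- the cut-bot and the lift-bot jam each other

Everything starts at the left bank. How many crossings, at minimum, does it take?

Counting alone: the boatman can take at most 1 across per trip to the right bank, so moving all 7 needs at least 7 loaded trips out, with a return between consecutive ones — at least 13 crossings.
The plan below uses exactly 13 crossings, so it is optimal:
1. Boatman goes to the right bank with the lift-bot.  [the left bank: the cut-bot, the grip-bot, the haul-bot, the pack-bot, the scan-bot, the weld-bot | the right bank: the lift-bot]
2. Boatman goes back to the left bank alone.  [the left bank: the cut-bot, the grip-bot, the haul-bot, the pack-bot, the scan-bot, the weld-bot | the right bank: the lift-bot]
3. Boatman goes to the right bank with the pack-bot.  [the left bank: the cut-bot, the grip-bot, the haul-bot, the scan-bot, the weld-bot | the right bank: the lift-bot, the pack-bot]
4. Boatman goes back to the left bank alone.  [the left bank: the cut-bot, the grip-bot, the haul-bot, the scan-bot, the weld-bot | the right bank: the lift-bot, the pack-bot]
5. Boatman goes to the right bank with the scan-bot.  [the left bank: the cut-bot, the grip-bot, the haul-bot, the weld-bot | the right bank: the lift-bot, the pack-bot, the scan-bot]
6. Boatman goes back to the left bank alone.  [the left bank: the cut-bot, the grip-bot, the haul-bot, the weld-bot | the right bank: the lift-bot, the pack-bot, the scan-bot]
7. Boatman goes to the right bank with the haul-bot.  [the left bank: the cut-bot, the grip-bot, the weld-bot | the right bank: the haul-bot, the lift-bot, the pack-bot, the scan-bot]
8. Boatman goes back to the left bank alone.  [the left bank: the cut-bot, the grip-bot, the weld-bot | the right bank: the haul-bot, the lift-bot, the pack-bot, the scan-bot]
9. Boatman goes to the right bank with the weld-bot.  [the left bank: the cut-bot, the grip-bot | the right bank: the haul-bot, the lift-bot, the pack-bot, the scan-bot, the weld-bot]
10. Boatman goes back to the left bank alone.  [the left bank: the cut-bot, the grip-bot | the right bank: the haul-bot, the lift-bot, the pack-bot, the scan-bot, the weld-bot]
11. Boatman goes to the right bank with the grip-bot.  [the left bank: the cut-bot | the right bank: the grip-bot, the haul-bot, the lift-bot, the pack-bot, the scan-bot, the weld-bot]
12. Boatman goes back to the left bank alone.  [the left bank: the cut-bot | the right bank: the grip-bot, the haul-bot, the lift-bot, the pack-bot, the scan-bot, the weld-bot]
13. Boatman goes to the right bank with the cut-bot.  [the left bank: — | the right bank: the cut-bot, the grip-bot, the haul-bot, the lift-bot, the pack-bot, the scan-bot, the weld-bot]

13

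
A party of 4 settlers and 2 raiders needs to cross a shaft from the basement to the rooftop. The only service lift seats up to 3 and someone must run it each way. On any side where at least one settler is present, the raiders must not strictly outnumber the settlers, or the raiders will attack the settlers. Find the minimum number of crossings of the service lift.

5

Counting alone: each trip to the rooftop takes at most 3 across and each return brings at least 1 back, so after t trips out (and t−1 returns) at most 3t − (t−1) of the 6 are across; that first reaches 6 at t = 3, so at least 5 crossings are needed.
The plan below uses exactly 5 crossings, so it is optimal:
1. 2 raiders → the rooftop.  (the basement: 4S 0R; the rooftop: 0S 2R)
2. 1 raider ← the basement.  (the basement: 4S 1R; the rooftop: 0S 1R)
3. 2 settlers and 1 raider → the rooftop.  (the basement: 2S 0R; the rooftop: 2S 2R)
4. 1 raider ← the basement.  (the basement: 2S 1R; the rooftop: 2S 1R)
5. 2 settlers and 1 raider → the rooftop.  (the basement: 0S 0R; the rooftop: 4S 2R)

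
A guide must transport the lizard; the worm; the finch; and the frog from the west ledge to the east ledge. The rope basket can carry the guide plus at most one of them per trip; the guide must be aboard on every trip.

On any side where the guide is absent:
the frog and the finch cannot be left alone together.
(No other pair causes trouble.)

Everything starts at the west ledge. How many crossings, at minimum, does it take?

7

Counting alone: the guide can take at most 1 across per trip to the east ledge, so moving all 4 needs at least 4 loaded trips out, with a return between consecutive ones — at least 7 crossings.
The plan below uses exactly 7 crossings, so it is optimal:
1. Guide goes to the east ledge with the finch.  [the west ledge: the frog, the lizard, the worm | the east ledge: the finch]
2. Guide goes back to the west ledge alone.  [the west ledge: the frog, the lizard, the worm | the east ledge: the finch]
3. Guide goes to the east ledge with the lizard.  [the west ledge: the frog, the worm | the east ledge: the finch, the lizard]
4. Guide goes back to the west ledge alone.  [the west ledge: the frog, the worm | the east ledge: the finch, the lizard]
5. Guide goes to the east ledge with the worm.  [the west ledge: the frog | the east ledge: the finch, the lizard, the worm]
6. Guide goes back to the west ledge alone.  [the west ledge: the frog | the east ledge: the finch, the lizard, the worm]
7. Guide goes to the east ledge with the frog.  [the west ledge: — | the east ledge: the finch, the frog, the lizard, the worm]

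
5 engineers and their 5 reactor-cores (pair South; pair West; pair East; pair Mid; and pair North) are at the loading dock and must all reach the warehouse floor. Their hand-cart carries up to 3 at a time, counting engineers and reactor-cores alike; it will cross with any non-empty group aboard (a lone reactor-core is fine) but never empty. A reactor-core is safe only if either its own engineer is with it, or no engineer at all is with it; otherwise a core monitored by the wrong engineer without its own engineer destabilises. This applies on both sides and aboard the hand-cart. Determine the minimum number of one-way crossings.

11

Counting alone: each trip to the warehouse floor takes at most 3 across and each return brings at least 1 back, so after t trips out (and t−1 returns) at most 3t − (t−1) of the 10 are across; that first reaches 10 at t = 5, so at least 9 crossings are needed.
The safety rule pushes this higher. Following every safe sequence of crossings, the most of the 10 that can be at the warehouse floor as the hand-cart arrives there on crossing 9 is 9 — never all 10.
So no plan with fewer than 11 crossings exists, and this one achieves 11:
1. engineer South and reactor-core South cross → the warehouse floor.
2. engineer South crosses ← the loading dock.
3. reactor-core East, reactor-core Mid, and reactor-core West cross → the warehouse floor.
4. reactor-core South crosses ← the loading dock.
5. engineer East, engineer Mid, and engineer West cross → the warehouse floor.
6. engineer West and reactor-core West cross ← the loading dock.
7. engineer North, engineer South, and engineer West cross → the warehouse floor.
8. reactor-core East crosses ← the loading dock.
9. reactor-core South and reactor-core West cross → the warehouse floor.
10. reactor-core South crosses ← the loading dock.
11. reactor-core East, reactor-core North, and reactor-core South cross → the warehouse floor.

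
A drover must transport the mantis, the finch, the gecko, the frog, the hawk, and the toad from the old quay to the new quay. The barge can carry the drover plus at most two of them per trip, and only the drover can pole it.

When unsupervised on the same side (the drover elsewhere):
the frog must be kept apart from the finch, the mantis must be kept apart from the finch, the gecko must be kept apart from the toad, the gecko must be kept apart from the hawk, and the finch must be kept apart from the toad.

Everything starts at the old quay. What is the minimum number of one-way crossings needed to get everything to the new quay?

Counting alone: the drover can take at most 2 across per trip to the new quay, so moving all 6 needs at least 3 loaded trips out, with a return between consecutive ones — at least 5 crossings.
The safety rule pushes this higher. Following every safe sequence of crossings, the most of the 6 that can be at the new quay as the barge arrives there on crossing 5 is 5 — never all 6.
So no plan with fewer than 7 crossings exists, and this one achieves 7:
1. Drover goes to the new quay with the finch and the gecko.  [the old quay: the frog, the hawk, the mantis, the toad | the new quay: the finch, the gecko]
2. Drover goes back to the old quay alone.  [the old quay: the frog, the hawk, the mantis, the toad | the new quay: the finch, the gecko]
3. Drover goes to the new quay with the frog and the mantis.  [the old quay: the hawk, the toad | the new quay: the finch, the frog, the gecko, the mantis]
4. Drover goes back to the old quay with the finch.  [the old quay: the finch, the hawk, the toad | the new quay: the frog, the gecko, the mantis]
5. Drover goes to the new quay with the hawk and the toad.  [the old quay: the finch | the new quay: the frog, the gecko, the hawk, the mantis, the toad]
6. Drover goes back to the old quay with the gecko.  [the old quay: the finch, the gecko | the new quay: the frog, the hawk, the mantis, the toad]
7. Drover goes to the new quay with the finch and the gecko.  [the old quay: — | the new quay: the finch, the frog, the gecko, the hawk, the mantis, the toad]

7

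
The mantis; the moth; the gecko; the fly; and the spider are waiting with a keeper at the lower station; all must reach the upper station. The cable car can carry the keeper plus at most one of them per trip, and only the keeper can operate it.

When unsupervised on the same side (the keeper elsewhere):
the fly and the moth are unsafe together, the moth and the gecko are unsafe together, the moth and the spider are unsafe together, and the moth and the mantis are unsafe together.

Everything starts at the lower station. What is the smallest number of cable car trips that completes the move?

impossible

Following every safe sequence of crossings from the start, the most of the 5 that can be at the upper station as the cable car arrives there on crossings 1, 3 is 1, 2 respectively; the best ever achieved is 2 of 5.
From crossing 5 on, no configuration arises that was not already reachable earlier: only 11 distinct safe configurations (who is on which side, and where the cable car is) can ever be reached, none of them has everyone across, and every continuation just revisits them. So no valid plan exists.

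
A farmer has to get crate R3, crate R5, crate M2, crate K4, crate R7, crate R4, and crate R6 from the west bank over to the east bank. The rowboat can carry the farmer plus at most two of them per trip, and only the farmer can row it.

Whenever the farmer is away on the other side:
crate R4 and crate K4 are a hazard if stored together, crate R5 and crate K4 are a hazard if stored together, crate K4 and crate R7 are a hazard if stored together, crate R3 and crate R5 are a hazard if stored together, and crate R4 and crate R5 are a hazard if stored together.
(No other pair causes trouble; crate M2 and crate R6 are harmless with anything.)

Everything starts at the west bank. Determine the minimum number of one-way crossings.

11

Counting alone: the farmer can take at most 2 across per trip to the east bank, so moving all 7 needs at least 4 loaded trips out, with a return between consecutive ones — at least 7 crossings.
The safety rule pushes this higher. Following every safe sequence of crossings, the most of the 7 that can be at the east bank as the rowboat arrives there on crossings 7, 9 is 5, 6 respectively — never all 7.
So no plan with fewer than 11 crossings exists, and this one achieves 11:
1. Farmer goes to the east bank with crate K4 and crate R5.
2. Farmer goes back to the west bank with crate R5.
3. Farmer goes to the east bank with crate R3 and crate R5.
4. Farmer goes back to the west bank with crate R5.
5. Farmer goes to the east bank with crate M2 and crate R5.
6. Farmer goes back to the west bank with crate R5.
7. Farmer goes to the east bank with crate R5 and crate R6.
8. Farmer goes back to the west bank with crate R5.
9. Farmer goes to the east bank with crate R4 and crate R7.
10. Farmer goes back to the west bank with crate K4.
11. Farmer goes to the east bank with crate K4 and crate R5.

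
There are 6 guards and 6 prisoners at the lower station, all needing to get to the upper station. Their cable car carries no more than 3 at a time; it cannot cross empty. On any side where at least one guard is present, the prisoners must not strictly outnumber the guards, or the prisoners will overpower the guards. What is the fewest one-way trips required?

impossible

Following every safe sequence of crossings from the start, the most of the 12 that can be at the upper station as the cable car arrives there on crossings 1, 3, 5 is 3, 5, 6 respectively; the best ever achieved is 6 of 12.
From crossing 7 on, no configuration arises that was not already reachable earlier: only 17 distinct safe configurations (who is on which side, and where the cable car is) can ever be reached, none of them has everyone across, and every continuation just revisits them. They are: 0 guards + 0 prisoners across (cable car back at the start); 0 guards + 1 prisoner across (cable car there); 0 guards + 1 prisoner across (cable car back at the start); 0 guards + 2 prisoners across (cable car there); 0 guards + 2 prisoners across (cable car back at the start); 0 guards + 3 prisoners across (cable car there); 0 guards + 3 prisoners across (cable car back at the start); 0 guards + 4 prisoners across (cable car there); 0 guards + 4 prisoners across (cable car back at the start); 0 guards + 5 prisoners across (cable car there); 0 guards + 5 prisoners across (cable car back at the start); 0 guards + 6 prisoners across (cable car there); 1 guard + 1 prisoner across (cable car there); 1 guard + 1 prisoner across (cable car back at the start); 2 guards + 2 prisoners across (cable car there); 2 guards + 2 prisoners across (cable car back at the start); 3 guards + 3 prisoners across (cable car there). So no valid plan exists.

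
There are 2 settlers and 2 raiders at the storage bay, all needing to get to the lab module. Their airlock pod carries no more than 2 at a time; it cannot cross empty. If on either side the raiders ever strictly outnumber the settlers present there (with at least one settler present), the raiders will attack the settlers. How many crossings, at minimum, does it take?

5

Counting alone: each trip to the lab module takes at most 2 across and each return brings at least 1 back, so after t trips out (and t−1 returns) at most 2t − (t−1) of the 4 are across; that first reaches 4 at t = 3, so at least 5 crossings are needed.
The plan below uses exactly 5 crossings, so it is optimal:
1. 2 raiders → the lab module.  (the storage bay: 2S 0R; the lab module: 0S 2R)
2. 1 raider ← the storage bay.  (the storage bay: 2S 1R; the lab module: 0S 1R)
3. 2 settlers → the lab module.  (the storage bay: 0S 1R; the lab module: 2S 1R)
4. 1 raider ← the storage bay.  (the storage bay: 0S 2R; the lab module: 2S 0R)
5. 2 raiders → the lab module.  (the storage bay: 0S 0R; the lab module: 2S 2R)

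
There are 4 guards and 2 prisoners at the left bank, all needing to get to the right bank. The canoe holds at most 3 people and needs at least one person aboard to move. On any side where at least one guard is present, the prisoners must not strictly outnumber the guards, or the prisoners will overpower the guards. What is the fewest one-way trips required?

5

Counting alone: each trip to the right bank takes at most 3 across and each return brings at least 1 back, so after t trips out (and t−1 returns) at most 3t − (t−1) of the 6 are across; that first reaches 6 at t = 3, so at least 5 crossings are needed.
The plan below uses exactly 5 crossings, so it is optimal:
1. 2 prisoners → the right bank.  (the left bank: 4G 0P; the right bank: 0G 2P)
2. 1 prisoner ← the left bank.  (the left bank: 4G 1P; the right bank: 0G 1P)
3. 2 guards and 1 prisoner → the right bank.  (the left bank: 2G 0P; the right bank: 2G 2P)
4. 1 prisoner ← the left bank.  (the left bank: 2G 1P; the right bank: 2G 1P)
5. 2 guards and 1 prisoner → the right bank.  (the left bank: 0G 0P; the right bank: 4G 2P)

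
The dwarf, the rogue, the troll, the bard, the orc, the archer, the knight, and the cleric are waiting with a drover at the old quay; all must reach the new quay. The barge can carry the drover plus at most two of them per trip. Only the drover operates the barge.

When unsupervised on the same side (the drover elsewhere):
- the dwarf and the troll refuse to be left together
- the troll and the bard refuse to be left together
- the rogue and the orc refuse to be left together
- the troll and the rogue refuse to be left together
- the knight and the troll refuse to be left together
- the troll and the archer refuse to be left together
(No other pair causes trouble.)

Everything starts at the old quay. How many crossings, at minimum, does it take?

11

Counting alone: the drover can take at most 2 across per trip to the new quay, so moving all 8 needs at least 4 loaded trips out, with a return between consecutive ones — at least 7 crossings.
The safety rule pushes this higher. Following every safe sequence of crossings, the most of the 8 that can be at the new quay as the barge arrives there on crossings 7, 9 is 6, 7 respectively — never all 8.
So no plan with fewer than 11 crossings exists, and this one achieves 11:
1. Drover goes to the new quay with the rogue and the troll.
2. Drover goes back to the old quay with the rogue.
3. Drover goes to the new quay with the dwarf and the rogue.
4. Drover goes back to the old quay with the troll.
5. Drover goes to the new quay with the bard and the troll.
6. Drover goes back to the old quay with the troll.
7. Drover goes to the new quay with the archer and the troll.
8. Drover goes back to the old quay with the troll.
9. Drover goes to the new quay with the cleric and the knight.
10. Drover goes back to the old quay alone.
11. Drover goes to the new quay with the orc and the troll.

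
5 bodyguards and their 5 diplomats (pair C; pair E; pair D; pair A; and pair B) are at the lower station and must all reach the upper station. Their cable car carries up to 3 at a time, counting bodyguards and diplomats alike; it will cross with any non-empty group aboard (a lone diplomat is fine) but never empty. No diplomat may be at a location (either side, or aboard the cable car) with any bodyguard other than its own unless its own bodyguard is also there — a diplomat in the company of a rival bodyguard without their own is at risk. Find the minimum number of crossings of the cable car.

11

Counting alone: each trip to the upper station takes at most 3 across and each return brings at least 1 back, so after t trips out (and t−1 returns) at most 3t − (t−1) of the 10 are across; that first reaches 10 at t = 5, so at least 9 crossings are needed.
The safety rule pushes this higher. Following every safe sequence of crossings, the most of the 10 that can be at the upper station as the cable car arrives there on crossing 9 is 9 — never all 10.
So no plan with fewer than 11 crossings exists, and this one achieves 11:
1. bodyguard C and diplomat C cross → the upper station.
2. bodyguard C crosses ← the lower station.
3. diplomat A, diplomat D, and diplomat E cross → the upper station.
4. diplomat C crosses ← the lower station.
5. bodyguard A, bodyguard D, and bodyguard E cross → the upper station.
6. bodyguard E and diplomat E cross ← the lower station.
7. bodyguard B, bodyguard C, and bodyguard E cross → the upper station.
8. diplomat D crosses ← the lower station.
9. diplomat C and diplomat E cross → the upper station.
10. diplomat C crosses ← the lower station.
11. diplomat B, diplomat C, and diplomat D cross → the upper station.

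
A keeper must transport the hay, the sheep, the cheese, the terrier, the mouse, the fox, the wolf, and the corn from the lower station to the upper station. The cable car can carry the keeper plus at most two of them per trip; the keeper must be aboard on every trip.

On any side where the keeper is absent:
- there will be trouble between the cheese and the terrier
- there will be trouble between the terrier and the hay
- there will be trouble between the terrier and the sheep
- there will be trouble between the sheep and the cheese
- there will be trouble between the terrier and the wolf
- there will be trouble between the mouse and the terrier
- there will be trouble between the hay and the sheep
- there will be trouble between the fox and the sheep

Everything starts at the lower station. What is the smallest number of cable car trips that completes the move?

Counting alone: the keeper can take at most 2 across per trip to the upper station, so moving all 8 needs at least 4 loaded trips out, with a return between consecutive ones — at least 7 crossings.
The safety rule pushes this higher. Following every safe sequence of crossings, the most of the 8 that can be at the upper station as the cable car arrives there on crossings 7, 9, 11 is 5, 6, 7 respectively — never all 8.
So no plan with fewer than 13 crossings exists, and this one achieves 13:
1. Keeper goes to the upper station with the sheep and the terrier.
2. Keeper goes back to the lower station with the sheep.
3. Keeper goes to the upper station with the mouse and the sheep.
4. Keeper goes back to the lower station with the terrier.
5. Keeper goes to the upper station with the terrier and the wolf.
6. Keeper goes back to the lower station with the terrier.
7. Keeper goes to the upper station with the cheese and the hay.
8. Keeper goes back to the lower station with the sheep.
9. Keeper goes to the upper station with the fox and the sheep.
10. Keeper goes back to the lower station with the sheep.
11. Keeper goes to the upper station with the corn and the sheep.
12. Keeper goes back to the lower station with the sheep.
13. Keeper goes to the upper station with the sheep and the terrier.

13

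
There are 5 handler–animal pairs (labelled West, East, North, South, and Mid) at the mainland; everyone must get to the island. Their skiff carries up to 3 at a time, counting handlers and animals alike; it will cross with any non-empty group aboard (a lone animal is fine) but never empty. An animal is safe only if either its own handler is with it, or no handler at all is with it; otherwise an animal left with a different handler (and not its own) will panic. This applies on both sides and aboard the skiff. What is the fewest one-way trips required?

11

Counting alone: each trip to the island takes at most 3 across and each return brings at least 1 back, so after t trips out (and t−1 returns) at most 3t − (t−1) of the 10 are across; that first reaches 10 at t = 5, so at least 9 crossings are needed.
The safety rule pushes this higher. Following every safe sequence of crossings, the most of the 10 that can be at the island as the skiff arrives there on crossing 9 is 9 — never all 10.
So no plan with fewer than 11 crossings exists, and this one achieves 11:
1. animal West and handler West cross → the island.
2. handler West crosses ← the mainland.
3. animal East, animal North, and animal South cross → the island.
4. animal West crosses ← the mainland.
5. handler East, handler North, and handler South cross → the island.
6. animal East and handler East cross ← the mainland.
7. handler East, handler Mid, and handler West cross → the island.
8. animal North crosses ← the mainland.
9. animal East and animal West cross → the island.
10. animal West crosses ← the mainland.
11. animal Mid, animal North, and animal West cross → the island.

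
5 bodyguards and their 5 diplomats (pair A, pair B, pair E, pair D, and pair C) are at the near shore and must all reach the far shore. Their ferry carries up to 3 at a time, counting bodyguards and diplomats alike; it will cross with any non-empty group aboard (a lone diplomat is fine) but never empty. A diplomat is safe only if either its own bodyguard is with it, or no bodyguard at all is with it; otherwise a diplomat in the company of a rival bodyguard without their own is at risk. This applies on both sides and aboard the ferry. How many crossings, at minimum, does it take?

Counting alone: each trip to the far shore takes at most 3 across and each return brings at least 1 back, so after t trips out (and t−1 returns) at most 3t − (t−1) of the 10 are across; that first reaches 10 at t = 5, so at least 9 crossings are needed.
The safety rule pushes this higher. Following every safe sequence of crossings, the most of the 10 that can be at the far shore as the ferry arrives there on crossing 9 is 9 — never all 10.
So no plan with fewer than 11 crossings exists, and this one achieves 11:
1. bodyguard A and diplomat A cross → the far shore.
2. bodyguard A crosses ← the near shore.
3. diplomat B, diplomat D, and diplomat E cross → the far shore.
4. diplomat A crosses ← the near shore.
5. bodyguard B, bodyguard D, and bodyguard E cross → the far shore.
6. bodyguard B and diplomat B cross ← the near shore.
7. bodyguard A, bodyguard B, and bodyguard C cross → the far shore.
8. diplomat E crosses ← the near shore.
9. diplomat A and diplomat B cross → the far shore.
10. diplomat A crosses ← the near shore.
11. diplomat A, diplomat C, and diplomat E cross → the far shore.

11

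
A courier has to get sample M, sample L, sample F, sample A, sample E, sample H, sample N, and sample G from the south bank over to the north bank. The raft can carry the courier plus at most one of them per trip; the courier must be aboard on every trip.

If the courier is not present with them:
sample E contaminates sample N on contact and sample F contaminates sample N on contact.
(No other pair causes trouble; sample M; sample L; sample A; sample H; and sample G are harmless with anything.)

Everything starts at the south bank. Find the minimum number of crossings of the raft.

17

Counting alone: the courier can take at most 1 across per trip to the north bank, so moving all 8 needs at least 8 loaded trips out, with a return between consecutive ones — at least 15 crossings.
The safety rule pushes this higher. Following every safe sequence of crossings, the most of the 8 that can be at the north bank as the raft arrives there on crossing 15 is 7 — never all 8.
So no plan with fewer than 17 crossings exists, and this one achieves 17:
1. Courier goes to the north bank with sample N.
2. Courier goes back to the south bank alone.
3. Courier goes to the north bank with sample M.
4. Courier goes back to the south bank alone.
5. Courier goes to the north bank with sample L.
6. Courier goes back to the south bank alone.
7. Courier goes to the north bank with sample F.
8. Courier goes back to the south bank with sample N.
9. Courier goes to the north bank with sample E.
10. Courier goes back to the south bank alone.
11. Courier goes to the north bank with sample A.
12. Courier goes back to the south bank alone.
13. Courier goes to the north bank with sample H.
14. Courier goes back to the south bank alone.
15. Courier goes to the north bank with sample G.
16. Courier goes back to the south bank alone.
17. Courier goes to the north bank with sample N.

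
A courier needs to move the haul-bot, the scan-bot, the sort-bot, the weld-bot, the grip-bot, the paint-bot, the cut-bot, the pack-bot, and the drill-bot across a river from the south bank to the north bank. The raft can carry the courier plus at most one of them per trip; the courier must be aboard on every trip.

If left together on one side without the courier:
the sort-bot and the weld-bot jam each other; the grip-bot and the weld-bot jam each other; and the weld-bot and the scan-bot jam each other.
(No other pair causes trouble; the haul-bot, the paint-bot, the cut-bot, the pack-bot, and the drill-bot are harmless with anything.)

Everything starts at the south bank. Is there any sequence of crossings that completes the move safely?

No

Following every safe sequence of crossings from the start, the most of the 9 that can be at the north bank as the raft arrives there on crossings 1, 3, 5, 7, 9, 11, 13 is 1, 2, 3, 4, 5, 6, 7 respectively; the best ever achieved is 7 of 9.
From crossing 15 on, no configuration arises that was not already reachable earlier: only 288 distinct safe configurations (who is on which side, and where the raft is) can ever be reached, none of them has everyone across, and every continuation just revisits them. So no valid plan exists.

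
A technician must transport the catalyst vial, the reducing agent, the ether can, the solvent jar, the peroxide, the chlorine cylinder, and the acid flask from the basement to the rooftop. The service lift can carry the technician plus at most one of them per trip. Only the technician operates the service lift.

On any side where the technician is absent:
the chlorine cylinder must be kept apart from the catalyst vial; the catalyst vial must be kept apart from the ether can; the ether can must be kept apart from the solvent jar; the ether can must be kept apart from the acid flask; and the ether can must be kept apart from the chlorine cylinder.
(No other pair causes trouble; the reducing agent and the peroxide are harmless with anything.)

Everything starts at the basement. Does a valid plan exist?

No

Whatever the first load, the items left behind include a forbidden pair without the technician. No opening move is safe, so no plan exists.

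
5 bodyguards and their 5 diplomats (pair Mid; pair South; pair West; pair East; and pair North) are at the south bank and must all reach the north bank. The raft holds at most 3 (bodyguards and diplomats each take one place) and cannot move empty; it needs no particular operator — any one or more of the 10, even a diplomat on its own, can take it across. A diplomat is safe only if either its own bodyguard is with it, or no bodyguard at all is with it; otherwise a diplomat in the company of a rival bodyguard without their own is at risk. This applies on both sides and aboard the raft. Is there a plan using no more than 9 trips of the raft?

Counting alone: each trip to the north bank takes at most 3 across and each return brings at least 1 back, so after t trips out (and t−1 returns) at most 3t − (t−1) of the 10 are across; that first reaches 10 at t = 5, so at least 9 crossings are needed.
The safety rule pushes this higher. Following every safe sequence of crossings, the most of the 10 that can be at the north bank as the raft arrives there on crossing 9 is 9 — never all 10.
So the move cannot be finished within 9 crossings. (The shortest complete plan takes 11:)
1. bodyguard Mid and diplomat Mid cross → the north bank.
2. bodyguard Mid crosses ← the south bank.
3. diplomat East, diplomat South, and diplomat West cross → the north bank.
4. diplomat Mid crosses ← the south bank.
5. bodyguard East, bodyguard South, and bodyguard West cross → the north bank.
6. bodyguard South and diplomat South cross ← the south bank.
7. bodyguard Mid, bodyguard North, and bodyguard South cross → the north bank.
8. diplomat West crosses ← the south bank.
9. diplomat Mid and diplomat South cross → the north bank.
10. diplomat Mid crosses ← the south bank.
11. diplomat Mid, diplomat North, and diplomat West cross → the north bank.

No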